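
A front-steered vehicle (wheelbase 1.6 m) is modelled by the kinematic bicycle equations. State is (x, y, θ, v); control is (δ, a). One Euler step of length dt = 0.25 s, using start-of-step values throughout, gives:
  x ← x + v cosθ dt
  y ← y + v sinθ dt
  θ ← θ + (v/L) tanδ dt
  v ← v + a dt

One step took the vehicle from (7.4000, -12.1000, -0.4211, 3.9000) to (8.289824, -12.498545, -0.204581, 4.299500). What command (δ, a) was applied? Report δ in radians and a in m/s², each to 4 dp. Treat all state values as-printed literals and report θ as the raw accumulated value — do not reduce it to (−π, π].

a = (v'−v)/dt = (0.399500)/0.25 = 1.5980
Δθ = θ'−θ = 0.216519;  (v·dt/L) = 3.9000·0.25/1.6 = 0.609375
tan δ = Δθ·L/(v·dt) = 0.355313  →  δ = 0.3414

δ = 0.3414, a = 1.5980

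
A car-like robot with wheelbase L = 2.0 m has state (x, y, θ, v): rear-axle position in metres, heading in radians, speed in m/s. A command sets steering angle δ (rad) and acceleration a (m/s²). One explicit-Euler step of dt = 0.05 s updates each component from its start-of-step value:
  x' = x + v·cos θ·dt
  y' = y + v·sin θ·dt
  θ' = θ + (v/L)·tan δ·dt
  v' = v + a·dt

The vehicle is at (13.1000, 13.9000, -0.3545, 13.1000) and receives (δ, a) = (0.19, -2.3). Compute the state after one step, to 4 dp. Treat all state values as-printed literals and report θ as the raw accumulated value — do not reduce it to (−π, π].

x' = 13.1000 + 13.1000·cos(-0.3545)·0.05 = 13.7143
y' = 13.9000 + 13.1000·sin(-0.3545)·0.05 = 13.6726
θ' = -0.3545 + (13.1000/2.0)·tan(0.19)·0.05 = -0.2915
v' = 13.1000 − 2.3000·0.05 = 12.9850

(13.7143, 13.6726, -0.2915, 12.9850)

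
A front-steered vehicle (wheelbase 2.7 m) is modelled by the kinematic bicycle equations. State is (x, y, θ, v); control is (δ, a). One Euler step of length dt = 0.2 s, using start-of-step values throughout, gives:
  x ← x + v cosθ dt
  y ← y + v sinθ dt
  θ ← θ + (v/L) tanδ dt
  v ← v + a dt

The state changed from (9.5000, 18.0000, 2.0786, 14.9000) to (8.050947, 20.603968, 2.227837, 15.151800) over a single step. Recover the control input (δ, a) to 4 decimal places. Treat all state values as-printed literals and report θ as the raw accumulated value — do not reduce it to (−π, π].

δ = 0.1344, a = 1.2590

a = (v'−v)/dt = (0.251800)/0.2 = 1.2590
Δθ = θ'−θ = 0.149237;  (v·dt/L) = 14.9000·0.2/2.7 = 1.103704
tan δ = Δθ·L/(v·dt) = 0.135215  →  δ = 0.1344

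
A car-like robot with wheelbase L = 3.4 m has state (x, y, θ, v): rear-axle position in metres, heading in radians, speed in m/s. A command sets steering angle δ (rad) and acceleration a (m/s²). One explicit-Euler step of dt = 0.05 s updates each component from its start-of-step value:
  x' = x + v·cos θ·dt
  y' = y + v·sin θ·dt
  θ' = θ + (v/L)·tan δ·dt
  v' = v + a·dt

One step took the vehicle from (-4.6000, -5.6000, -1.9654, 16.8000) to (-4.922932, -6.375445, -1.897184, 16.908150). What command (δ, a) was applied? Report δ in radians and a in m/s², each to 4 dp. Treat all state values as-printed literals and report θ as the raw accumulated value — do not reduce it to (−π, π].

a = (v'−v)/dt = (0.108150)/0.05 = 2.1630
Δθ = θ'−θ = 0.068216;  (v·dt/L) = 16.8000·0.05/3.4 = 0.247059
tan δ = Δθ·L/(v·dt) = 0.276112  →  δ = 0.2694

δ = 0.2694, a = 2.1630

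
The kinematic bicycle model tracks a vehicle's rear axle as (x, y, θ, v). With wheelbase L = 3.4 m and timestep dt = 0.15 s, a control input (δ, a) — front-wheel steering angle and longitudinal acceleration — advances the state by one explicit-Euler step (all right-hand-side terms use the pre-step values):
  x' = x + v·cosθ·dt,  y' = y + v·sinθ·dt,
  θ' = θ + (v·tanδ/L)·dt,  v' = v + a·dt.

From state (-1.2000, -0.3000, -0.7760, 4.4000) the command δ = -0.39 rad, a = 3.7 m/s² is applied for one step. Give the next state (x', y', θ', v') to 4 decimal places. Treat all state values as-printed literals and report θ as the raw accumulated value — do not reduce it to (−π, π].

(-0.7289, -0.7623, -0.8558, 4.9550)

x' = -1.2000 + 4.4000·cos(-0.7760)·0.15 = -0.7289
y' = -0.3000 + 4.4000·sin(-0.7760)·0.15 = -0.7623
θ' = -0.7760 + (4.4000/3.4)·tan(-0.39)·0.15 = -0.8558
v' = 4.4000 + 3.7000·0.15 = 4.9550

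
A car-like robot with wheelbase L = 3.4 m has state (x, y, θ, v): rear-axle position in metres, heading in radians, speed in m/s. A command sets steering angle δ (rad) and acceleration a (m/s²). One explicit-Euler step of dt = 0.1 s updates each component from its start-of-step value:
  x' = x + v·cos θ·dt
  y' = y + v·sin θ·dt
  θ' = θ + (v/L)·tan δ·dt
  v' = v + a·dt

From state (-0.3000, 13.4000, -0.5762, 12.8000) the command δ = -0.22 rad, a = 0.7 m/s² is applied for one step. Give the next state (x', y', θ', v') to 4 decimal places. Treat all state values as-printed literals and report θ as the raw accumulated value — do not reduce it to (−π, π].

x' = -0.3000 + 12.8000·cos(-0.5762)·0.1 = 0.7733
y' = 13.4000 + 12.8000·sin(-0.5762)·0.1 = 12.7026
θ' = -0.5762 + (12.8000/3.4)·tan(-0.22)·0.1 = -0.6604
v' = 12.8000 + 0.7000·0.1 = 12.8700

(0.7733, 12.7026, -0.6604, 12.8700)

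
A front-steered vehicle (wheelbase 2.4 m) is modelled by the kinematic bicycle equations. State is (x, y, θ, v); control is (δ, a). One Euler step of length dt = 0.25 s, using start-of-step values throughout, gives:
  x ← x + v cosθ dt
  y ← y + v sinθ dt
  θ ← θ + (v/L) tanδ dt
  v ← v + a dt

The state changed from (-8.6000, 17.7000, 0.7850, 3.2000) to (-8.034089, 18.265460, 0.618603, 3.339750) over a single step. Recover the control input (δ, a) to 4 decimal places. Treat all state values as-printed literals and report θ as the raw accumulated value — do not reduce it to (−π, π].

δ = -0.4630, a = 0.5590

a = (v'−v)/dt = (0.139750)/0.25 = 0.5590
Δθ = θ'−θ = -0.166397;  (v·dt/L) = 3.2000·0.25/2.4 = 0.333333
tan δ = Δθ·L/(v·dt) = -0.499191  →  δ = -0.4630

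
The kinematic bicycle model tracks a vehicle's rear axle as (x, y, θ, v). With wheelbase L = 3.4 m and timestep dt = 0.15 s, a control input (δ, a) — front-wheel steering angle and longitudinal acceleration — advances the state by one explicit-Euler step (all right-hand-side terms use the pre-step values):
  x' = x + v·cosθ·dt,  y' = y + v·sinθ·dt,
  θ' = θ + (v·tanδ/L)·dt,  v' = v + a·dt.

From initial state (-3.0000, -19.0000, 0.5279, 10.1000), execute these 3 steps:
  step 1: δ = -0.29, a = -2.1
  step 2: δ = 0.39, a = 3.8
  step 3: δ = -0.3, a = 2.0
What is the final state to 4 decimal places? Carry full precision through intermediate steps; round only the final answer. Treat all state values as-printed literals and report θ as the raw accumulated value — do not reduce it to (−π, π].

after step 1 (δ=-0.29, a=-2.1): (-1.691242, -18.236864, 0.394931, 9.785000)
after step 2 (δ=0.39, a=3.8): (-0.336475, -17.672155, 0.572380, 10.355000)
after step 3 (δ=-0.3, a=2.0): (0.969210, -16.830862, 0.431063, 10.655000)

(0.9692, -16.8309, 0.4311, 10.6550)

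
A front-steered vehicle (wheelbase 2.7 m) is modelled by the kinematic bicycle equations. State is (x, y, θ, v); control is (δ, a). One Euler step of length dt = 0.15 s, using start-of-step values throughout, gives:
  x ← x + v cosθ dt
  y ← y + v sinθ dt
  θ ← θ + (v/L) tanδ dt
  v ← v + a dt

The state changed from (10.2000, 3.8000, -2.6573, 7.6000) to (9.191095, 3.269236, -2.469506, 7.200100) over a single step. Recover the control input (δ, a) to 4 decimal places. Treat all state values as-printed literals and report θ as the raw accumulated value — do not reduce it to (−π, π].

δ = 0.4185, a = -2.6660

a = (v'−v)/dt = (-0.399900)/0.15 = -2.6660
Δθ = θ'−θ = 0.187794;  (v·dt/L) = 7.6000·0.15/2.7 = 0.422222
tan δ = Δθ·L/(v·dt) = 0.444775  →  δ = 0.4185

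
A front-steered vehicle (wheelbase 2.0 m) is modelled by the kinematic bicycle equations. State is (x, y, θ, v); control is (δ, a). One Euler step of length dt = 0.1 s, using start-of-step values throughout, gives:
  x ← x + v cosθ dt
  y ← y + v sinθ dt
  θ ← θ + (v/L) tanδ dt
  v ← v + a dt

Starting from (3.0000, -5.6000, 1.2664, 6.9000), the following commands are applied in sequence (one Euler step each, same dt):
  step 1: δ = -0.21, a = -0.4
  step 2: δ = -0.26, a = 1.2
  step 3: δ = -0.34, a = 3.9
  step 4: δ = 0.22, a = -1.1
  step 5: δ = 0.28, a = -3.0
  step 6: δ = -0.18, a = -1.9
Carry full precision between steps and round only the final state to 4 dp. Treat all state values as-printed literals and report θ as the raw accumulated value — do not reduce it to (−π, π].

(4.8165, -1.7972, 1.1016, 6.7700)

after step 1 (δ=-0.21, a=-0.4): (3.206805, -4.941721, 1.192866, 6.860000)
after step 2 (δ=-0.26, a=1.2): (3.459937, -4.304131, 1.101620, 6.980000)
after step 3 (δ=-0.34, a=3.9): (3.775539, -3.681556, 0.978166, 7.370000)
after step 4 (δ=0.22, a=-1.1): (4.187186, -3.070234, 1.060570, 7.260000)
after step 5 (δ=0.28, a=-3.0): (4.541746, -2.436701, 1.164952, 6.960000)
after step 6 (δ=-0.18, a=-1.9): (4.816523, -1.797238, 1.101627, 6.770000)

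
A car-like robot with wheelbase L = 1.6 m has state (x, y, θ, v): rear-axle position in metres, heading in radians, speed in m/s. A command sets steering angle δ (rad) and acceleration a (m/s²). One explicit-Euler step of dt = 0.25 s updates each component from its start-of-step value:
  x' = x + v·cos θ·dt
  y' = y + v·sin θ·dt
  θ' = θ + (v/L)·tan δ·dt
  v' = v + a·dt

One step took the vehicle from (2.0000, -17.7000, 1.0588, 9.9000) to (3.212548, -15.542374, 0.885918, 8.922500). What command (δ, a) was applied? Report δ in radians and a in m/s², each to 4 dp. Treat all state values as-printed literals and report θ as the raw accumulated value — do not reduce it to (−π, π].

δ = -0.1113, a = -3.9100

a = (v'−v)/dt = (-0.977500)/0.25 = -3.9100
Δθ = θ'−θ = -0.172882;  (v·dt/L) = 9.9000·0.25/1.6 = 1.546875
tan δ = Δθ·L/(v·dt) = -0.111762  →  δ = -0.1113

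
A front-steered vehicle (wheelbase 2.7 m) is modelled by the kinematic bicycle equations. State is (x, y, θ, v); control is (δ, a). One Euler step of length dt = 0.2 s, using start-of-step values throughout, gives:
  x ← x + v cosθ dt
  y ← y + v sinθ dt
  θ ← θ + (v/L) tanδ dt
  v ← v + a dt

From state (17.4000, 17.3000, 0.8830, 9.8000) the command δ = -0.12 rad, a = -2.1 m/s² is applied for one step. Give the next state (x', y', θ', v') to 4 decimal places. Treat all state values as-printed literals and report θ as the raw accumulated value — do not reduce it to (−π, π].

x' = 17.4000 + 9.8000·cos(0.8830)·0.2 = 18.6443
y' = 17.3000 + 9.8000·sin(0.8830)·0.2 = 18.8144
θ' = 0.8830 + (9.8000/2.7)·tan(-0.12)·0.2 = 0.7955
v' = 9.8000 − 2.1000·0.2 = 9.3800

(18.6443, 18.8144, 0.7955, 9.3800)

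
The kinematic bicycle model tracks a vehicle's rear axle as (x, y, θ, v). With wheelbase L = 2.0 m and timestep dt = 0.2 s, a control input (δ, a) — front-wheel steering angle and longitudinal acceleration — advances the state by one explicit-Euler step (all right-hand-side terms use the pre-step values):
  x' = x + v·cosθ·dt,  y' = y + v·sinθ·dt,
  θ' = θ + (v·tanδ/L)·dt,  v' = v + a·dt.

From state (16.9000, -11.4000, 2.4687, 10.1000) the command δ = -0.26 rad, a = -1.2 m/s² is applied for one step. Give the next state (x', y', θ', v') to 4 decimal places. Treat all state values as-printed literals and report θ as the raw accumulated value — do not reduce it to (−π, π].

(15.3203, -10.1410, 2.2000, 9.8600)

x' = 16.9000 + 10.1000·cos(2.4687)·0.2 = 15.3203
y' = -11.4000 + 10.1000·sin(2.4687)·0.2 = -10.1410
θ' = 2.4687 + (10.1000/2.0)·tan(-0.26)·0.2 = 2.2000
v' = 10.1000 − 1.2000·0.2 = 9.8600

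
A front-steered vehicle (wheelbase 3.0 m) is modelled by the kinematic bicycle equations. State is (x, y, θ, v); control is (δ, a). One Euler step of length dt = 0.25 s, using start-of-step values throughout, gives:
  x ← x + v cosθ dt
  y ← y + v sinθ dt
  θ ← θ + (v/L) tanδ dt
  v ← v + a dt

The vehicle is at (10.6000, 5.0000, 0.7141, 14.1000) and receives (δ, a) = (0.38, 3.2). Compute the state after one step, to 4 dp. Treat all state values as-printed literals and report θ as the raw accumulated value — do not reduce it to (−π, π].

x' = 10.6000 + 14.1000·cos(0.7141)·0.25 = 13.2638
y' = 5.0000 + 14.1000·sin(0.7141)·0.25 = 7.3087
θ' = 0.7141 + (14.1000/3.0)·tan(0.38)·0.25 = 1.1834
v' = 14.1000 + 3.2000·0.25 = 14.9000

(13.2638, 7.3087, 1.1834, 14.9000)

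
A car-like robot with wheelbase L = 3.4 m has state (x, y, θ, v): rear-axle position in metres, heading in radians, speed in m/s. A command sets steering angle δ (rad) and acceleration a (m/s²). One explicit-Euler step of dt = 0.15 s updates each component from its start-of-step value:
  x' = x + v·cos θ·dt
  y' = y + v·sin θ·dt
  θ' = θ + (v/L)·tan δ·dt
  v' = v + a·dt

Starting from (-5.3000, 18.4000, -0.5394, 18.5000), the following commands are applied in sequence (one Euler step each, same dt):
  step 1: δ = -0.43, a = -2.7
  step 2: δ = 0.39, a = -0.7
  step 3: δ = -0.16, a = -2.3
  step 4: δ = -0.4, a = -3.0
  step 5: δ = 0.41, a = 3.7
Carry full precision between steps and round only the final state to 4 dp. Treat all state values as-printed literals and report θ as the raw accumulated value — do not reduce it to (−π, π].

(4.2882, 9.3737, -0.7131, 17.7500)

after step 1 (δ=-0.43, a=-2.7): (-2.919003, 16.974701, -0.913716, 18.095000)
after step 2 (δ=0.39, a=-0.7): (-1.261117, 14.825615, -0.585567, 17.990000)
after step 3 (δ=-0.16, a=-2.3): (0.987810, 13.334230, -0.713650, 17.645000)
after step 4 (δ=-0.4, a=-3.0): (2.988693, 11.601674, -1.042776, 17.195000)
after step 5 (δ=0.41, a=3.7): (4.288183, 9.373703, -0.713063, 17.750000)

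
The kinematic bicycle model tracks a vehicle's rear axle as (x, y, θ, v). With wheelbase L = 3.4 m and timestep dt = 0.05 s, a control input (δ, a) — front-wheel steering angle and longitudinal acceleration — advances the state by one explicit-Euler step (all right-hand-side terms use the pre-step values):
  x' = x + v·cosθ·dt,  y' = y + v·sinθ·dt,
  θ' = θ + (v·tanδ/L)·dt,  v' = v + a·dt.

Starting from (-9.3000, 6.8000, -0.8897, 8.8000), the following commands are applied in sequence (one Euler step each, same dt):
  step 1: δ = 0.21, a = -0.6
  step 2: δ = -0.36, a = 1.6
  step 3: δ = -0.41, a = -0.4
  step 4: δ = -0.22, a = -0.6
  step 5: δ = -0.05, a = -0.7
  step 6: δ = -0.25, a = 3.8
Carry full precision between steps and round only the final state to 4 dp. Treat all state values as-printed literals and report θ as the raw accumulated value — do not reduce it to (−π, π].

(-7.7407, 4.6734, -1.0357, 8.9550)

after step 1 (δ=0.21, a=-0.6): (-9.022956, 6.458172, -0.862117, 8.770000)
after step 2 (δ=-0.36, a=1.6): (-8.737566, 6.125253, -0.910662, 8.850000)
after step 3 (δ=-0.41, a=-0.4): (-8.466215, 5.775718, -0.967228, 8.830000)
after step 4 (δ=-0.22, a=-0.6): (-8.215627, 5.412224, -0.996265, 8.800000)
after step 5 (δ=-0.05, a=-0.7): (-7.976513, 5.042867, -1.002741, 8.765000)
after step 6 (δ=-0.25, a=3.8): (-7.740737, 4.673445, -1.035654, 8.955000)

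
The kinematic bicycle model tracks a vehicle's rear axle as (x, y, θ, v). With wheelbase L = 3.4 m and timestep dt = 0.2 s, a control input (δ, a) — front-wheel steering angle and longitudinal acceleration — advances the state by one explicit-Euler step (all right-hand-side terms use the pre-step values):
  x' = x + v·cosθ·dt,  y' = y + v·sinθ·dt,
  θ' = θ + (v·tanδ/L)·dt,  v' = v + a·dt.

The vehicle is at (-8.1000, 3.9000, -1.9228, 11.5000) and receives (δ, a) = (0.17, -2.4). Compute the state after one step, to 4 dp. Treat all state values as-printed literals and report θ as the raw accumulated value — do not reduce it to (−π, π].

(-8.8930, 1.7410, -1.8067, 11.0200)

x' = -8.1000 + 11.5000·cos(-1.9228)·0.2 = -8.8930
y' = 3.9000 + 11.5000·sin(-1.9228)·0.2 = 1.7410
θ' = -1.9228 + (11.5000/3.4)·tan(0.17)·0.2 = -1.8067
v' = 11.5000 − 2.4000·0.2 = 11.0200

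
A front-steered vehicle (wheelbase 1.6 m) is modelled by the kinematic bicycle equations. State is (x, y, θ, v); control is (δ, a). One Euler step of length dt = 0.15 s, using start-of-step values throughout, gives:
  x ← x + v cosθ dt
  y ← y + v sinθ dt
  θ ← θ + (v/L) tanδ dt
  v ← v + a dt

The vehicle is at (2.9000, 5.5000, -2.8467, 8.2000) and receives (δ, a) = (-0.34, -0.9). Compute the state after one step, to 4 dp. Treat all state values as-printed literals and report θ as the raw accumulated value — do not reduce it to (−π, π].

(1.7231, 5.1425, -3.1186, 8.0650)

x' = 2.9000 + 8.2000·cos(-2.8467)·0.15 = 1.7231
y' = 5.5000 + 8.2000·sin(-2.8467)·0.15 = 5.1425
θ' = -2.8467 + (8.2000/1.6)·tan(-0.34)·0.15 = -3.1186
v' = 8.2000 − 0.9000·0.15 = 8.0650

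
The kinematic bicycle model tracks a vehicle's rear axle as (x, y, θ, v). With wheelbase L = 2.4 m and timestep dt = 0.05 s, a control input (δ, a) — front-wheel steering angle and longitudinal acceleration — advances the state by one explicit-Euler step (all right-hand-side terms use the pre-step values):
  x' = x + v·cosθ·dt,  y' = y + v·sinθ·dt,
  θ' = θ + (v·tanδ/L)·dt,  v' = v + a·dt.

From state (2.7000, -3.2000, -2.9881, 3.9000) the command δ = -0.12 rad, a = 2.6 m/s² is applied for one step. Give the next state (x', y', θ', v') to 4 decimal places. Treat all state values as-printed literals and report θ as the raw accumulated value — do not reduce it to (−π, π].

x' = 2.7000 + 3.9000·cos(-2.9881)·0.05 = 2.5073
y' = -3.2000 + 3.9000·sin(-2.9881)·0.05 = -3.2298
θ' = -2.9881 + (3.9000/2.4)·tan(-0.12)·0.05 = -2.9979
v' = 3.9000 + 2.6000·0.05 = 4.0300

(2.5073, -3.2298, -2.9979, 4.0300)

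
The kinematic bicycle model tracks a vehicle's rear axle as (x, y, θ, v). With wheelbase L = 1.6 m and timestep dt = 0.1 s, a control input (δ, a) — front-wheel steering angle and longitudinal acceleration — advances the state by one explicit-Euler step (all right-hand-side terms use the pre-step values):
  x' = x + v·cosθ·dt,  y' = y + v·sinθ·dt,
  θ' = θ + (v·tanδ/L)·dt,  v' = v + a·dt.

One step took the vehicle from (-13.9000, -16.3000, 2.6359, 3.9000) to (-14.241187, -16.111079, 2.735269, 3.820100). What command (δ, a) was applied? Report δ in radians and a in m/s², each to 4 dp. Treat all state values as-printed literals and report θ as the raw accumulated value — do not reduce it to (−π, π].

δ = 0.3871, a = -0.7990

a = (v'−v)/dt = (-0.079900)/0.1 = -0.7990
Δθ = θ'−θ = 0.099369;  (v·dt/L) = 3.9000·0.1/1.6 = 0.243750
tan δ = Δθ·L/(v·dt) = 0.407668  →  δ = 0.3871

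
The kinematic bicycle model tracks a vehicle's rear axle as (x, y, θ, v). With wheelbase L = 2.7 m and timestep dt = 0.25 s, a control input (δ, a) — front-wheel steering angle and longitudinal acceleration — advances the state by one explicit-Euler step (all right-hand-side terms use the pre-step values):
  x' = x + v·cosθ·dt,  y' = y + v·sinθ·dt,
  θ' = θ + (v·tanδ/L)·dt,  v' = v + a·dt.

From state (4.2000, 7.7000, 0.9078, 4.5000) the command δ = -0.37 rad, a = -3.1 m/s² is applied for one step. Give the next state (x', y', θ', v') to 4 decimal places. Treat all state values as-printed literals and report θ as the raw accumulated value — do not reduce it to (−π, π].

(4.8924, 8.5867, 0.7462, 3.7250)

x' = 4.2000 + 4.5000·cos(0.9078)·0.25 = 4.8924
y' = 7.7000 + 4.5000·sin(0.9078)·0.25 = 8.5867
θ' = 0.9078 + (4.5000/2.7)·tan(-0.37)·0.25 = 0.7462
v' = 4.5000 − 3.1000·0.25 = 3.7250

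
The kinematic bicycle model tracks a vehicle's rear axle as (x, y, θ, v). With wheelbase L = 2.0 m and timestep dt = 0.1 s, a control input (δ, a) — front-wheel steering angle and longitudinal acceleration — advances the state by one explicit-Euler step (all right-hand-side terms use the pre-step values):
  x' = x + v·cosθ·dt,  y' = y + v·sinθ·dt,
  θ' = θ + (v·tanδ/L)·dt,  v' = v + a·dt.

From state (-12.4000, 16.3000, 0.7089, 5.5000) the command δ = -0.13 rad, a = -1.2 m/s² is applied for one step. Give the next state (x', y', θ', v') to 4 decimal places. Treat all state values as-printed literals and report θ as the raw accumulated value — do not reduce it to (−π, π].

(-11.9825, 16.6580, 0.6729, 5.3800)

x' = -12.4000 + 5.5000·cos(0.7089)·0.1 = -11.9825
y' = 16.3000 + 5.5000·sin(0.7089)·0.1 = 16.6580
θ' = 0.7089 + (5.5000/2.0)·tan(-0.13)·0.1 = 0.6729
v' = 5.5000 − 1.2000·0.1 = 5.3800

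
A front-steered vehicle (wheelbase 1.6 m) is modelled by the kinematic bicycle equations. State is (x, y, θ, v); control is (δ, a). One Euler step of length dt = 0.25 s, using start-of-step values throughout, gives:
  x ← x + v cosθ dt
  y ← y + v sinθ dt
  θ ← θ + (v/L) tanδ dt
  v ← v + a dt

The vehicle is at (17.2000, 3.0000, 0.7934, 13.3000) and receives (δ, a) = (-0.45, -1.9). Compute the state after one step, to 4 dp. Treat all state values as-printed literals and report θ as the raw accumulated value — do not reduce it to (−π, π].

(19.5322, 5.3699, -0.2104, 12.8250)

x' = 17.2000 + 13.3000·cos(0.7934)·0.25 = 19.5322
y' = 3.0000 + 13.3000·sin(0.7934)·0.25 = 5.3699
θ' = 0.7934 + (13.3000/1.6)·tan(-0.45)·0.25 = -0.2104
v' = 13.3000 − 1.9000·0.25 = 12.8250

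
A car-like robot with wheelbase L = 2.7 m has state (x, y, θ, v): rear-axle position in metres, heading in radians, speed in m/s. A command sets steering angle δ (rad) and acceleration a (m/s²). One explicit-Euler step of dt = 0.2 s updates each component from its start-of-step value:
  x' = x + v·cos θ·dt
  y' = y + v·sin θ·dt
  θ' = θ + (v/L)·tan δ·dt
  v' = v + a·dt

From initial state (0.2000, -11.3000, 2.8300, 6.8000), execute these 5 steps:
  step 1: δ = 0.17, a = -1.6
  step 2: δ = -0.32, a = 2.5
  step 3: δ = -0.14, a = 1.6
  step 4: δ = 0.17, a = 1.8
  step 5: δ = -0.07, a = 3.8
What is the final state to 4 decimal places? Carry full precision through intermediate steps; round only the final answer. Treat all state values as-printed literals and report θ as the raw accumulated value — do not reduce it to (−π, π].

(-6.3937, -8.8804, 2.7376, 8.4200)

after step 1 (δ=0.17, a=-1.6): (-1.094511, -10.883058, 2.916464, 6.480000)
after step 2 (δ=-0.32, a=2.5): (-2.357807, -10.593750, 2.757397, 6.980000)
after step 3 (δ=-0.14, a=1.6): (-3.652039, -10.070510, 2.684535, 7.300000)
after step 4 (δ=0.17, a=1.8): (-4.962178, -9.426199, 2.777357, 7.660000)
after step 5 (δ=-0.07, a=3.8): (-6.393673, -8.880447, 2.737574, 8.420000)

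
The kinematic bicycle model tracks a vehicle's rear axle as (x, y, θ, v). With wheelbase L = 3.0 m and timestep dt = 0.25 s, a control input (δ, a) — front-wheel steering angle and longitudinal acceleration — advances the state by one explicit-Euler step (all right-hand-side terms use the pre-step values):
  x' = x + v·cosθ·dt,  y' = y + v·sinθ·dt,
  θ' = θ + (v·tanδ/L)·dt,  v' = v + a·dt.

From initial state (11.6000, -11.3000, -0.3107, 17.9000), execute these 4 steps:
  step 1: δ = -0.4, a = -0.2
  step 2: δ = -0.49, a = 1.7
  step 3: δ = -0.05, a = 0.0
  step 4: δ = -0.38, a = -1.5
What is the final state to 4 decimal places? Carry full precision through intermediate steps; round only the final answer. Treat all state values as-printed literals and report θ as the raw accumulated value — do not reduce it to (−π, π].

(16.6550, -25.2205, -2.4193, 17.9000)

after step 1 (δ=-0.4, a=-0.2): (15.860736, -12.668120, -0.941367, 17.850000)
after step 2 (δ=-0.49, a=1.7): (18.487738, -16.275442, -1.734781, 18.275000)
after step 3 (δ=-0.05, a=0.0): (17.741884, -20.782900, -1.810991, 18.275000)
after step 4 (δ=-0.38, a=-1.5): (16.655018, -25.220489, -2.419263, 17.900000)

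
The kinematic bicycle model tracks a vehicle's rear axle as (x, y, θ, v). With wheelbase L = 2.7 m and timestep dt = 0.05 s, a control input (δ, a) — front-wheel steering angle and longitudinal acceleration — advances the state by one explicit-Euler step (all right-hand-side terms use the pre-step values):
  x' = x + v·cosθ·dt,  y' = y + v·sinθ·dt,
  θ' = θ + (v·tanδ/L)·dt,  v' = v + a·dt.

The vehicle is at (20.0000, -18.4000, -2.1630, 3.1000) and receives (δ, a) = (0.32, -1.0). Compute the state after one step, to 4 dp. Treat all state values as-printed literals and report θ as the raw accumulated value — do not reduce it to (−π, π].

(19.9135, -18.5286, -2.1440, 3.0500)

x' = 20.0000 + 3.1000·cos(-2.1630)·0.05 = 19.9135
y' = -18.4000 + 3.1000·sin(-2.1630)·0.05 = -18.5286
θ' = -2.1630 + (3.1000/2.7)·tan(0.32)·0.05 = -2.1440
v' = 3.1000 − 1.0000·0.05 = 3.0500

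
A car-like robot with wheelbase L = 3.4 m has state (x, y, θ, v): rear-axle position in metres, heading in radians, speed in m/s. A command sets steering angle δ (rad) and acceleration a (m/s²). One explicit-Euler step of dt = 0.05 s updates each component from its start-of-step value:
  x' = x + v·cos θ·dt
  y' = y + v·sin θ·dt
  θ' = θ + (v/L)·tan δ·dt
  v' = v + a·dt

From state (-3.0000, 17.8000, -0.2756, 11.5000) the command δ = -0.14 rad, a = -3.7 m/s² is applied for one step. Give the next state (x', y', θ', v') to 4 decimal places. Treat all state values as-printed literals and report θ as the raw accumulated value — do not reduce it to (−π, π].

(-2.4467, 17.6435, -0.2994, 11.3150)

x' = -3.0000 + 11.5000·cos(-0.2756)·0.05 = -2.4467
y' = 17.8000 + 11.5000·sin(-0.2756)·0.05 = 17.6435
θ' = -0.2756 + (11.5000/3.4)·tan(-0.14)·0.05 = -0.2994
v' = 11.5000 − 3.7000·0.05 = 11.3150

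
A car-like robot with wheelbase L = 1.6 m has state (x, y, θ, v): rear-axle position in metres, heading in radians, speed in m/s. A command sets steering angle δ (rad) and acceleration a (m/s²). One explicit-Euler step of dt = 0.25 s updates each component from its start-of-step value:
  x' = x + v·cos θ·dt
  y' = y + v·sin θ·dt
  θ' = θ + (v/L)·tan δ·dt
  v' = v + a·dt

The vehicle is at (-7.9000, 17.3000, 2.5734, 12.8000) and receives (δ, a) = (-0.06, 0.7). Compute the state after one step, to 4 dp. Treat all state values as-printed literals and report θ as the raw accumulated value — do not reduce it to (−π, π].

(-10.5972, 19.0220, 2.4533, 12.9750)

x' = -7.9000 + 12.8000·cos(2.5734)·0.25 = -10.5972
y' = 17.3000 + 12.8000·sin(2.5734)·0.25 = 19.0220
θ' = 2.5734 + (12.8000/1.6)·tan(-0.06)·0.25 = 2.4533
v' = 12.8000 + 0.7000·0.25 = 12.9750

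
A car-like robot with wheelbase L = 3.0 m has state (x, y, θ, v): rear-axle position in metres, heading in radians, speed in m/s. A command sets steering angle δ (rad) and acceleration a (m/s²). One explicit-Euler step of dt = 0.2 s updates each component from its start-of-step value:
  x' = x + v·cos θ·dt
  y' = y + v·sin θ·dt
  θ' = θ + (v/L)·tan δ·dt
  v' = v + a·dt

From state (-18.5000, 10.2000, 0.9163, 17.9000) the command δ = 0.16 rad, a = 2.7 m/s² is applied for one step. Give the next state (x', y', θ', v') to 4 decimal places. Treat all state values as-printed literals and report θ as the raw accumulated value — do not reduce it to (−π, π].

(-16.3206, 13.0402, 1.1089, 18.4400)

x' = -18.5000 + 17.9000·cos(0.9163)·0.2 = -16.3206
y' = 10.2000 + 17.9000·sin(0.9163)·0.2 = 13.0402
θ' = 0.9163 + (17.9000/3.0)·tan(0.16)·0.2 = 1.1089
v' = 17.9000 + 2.7000·0.2 = 18.4400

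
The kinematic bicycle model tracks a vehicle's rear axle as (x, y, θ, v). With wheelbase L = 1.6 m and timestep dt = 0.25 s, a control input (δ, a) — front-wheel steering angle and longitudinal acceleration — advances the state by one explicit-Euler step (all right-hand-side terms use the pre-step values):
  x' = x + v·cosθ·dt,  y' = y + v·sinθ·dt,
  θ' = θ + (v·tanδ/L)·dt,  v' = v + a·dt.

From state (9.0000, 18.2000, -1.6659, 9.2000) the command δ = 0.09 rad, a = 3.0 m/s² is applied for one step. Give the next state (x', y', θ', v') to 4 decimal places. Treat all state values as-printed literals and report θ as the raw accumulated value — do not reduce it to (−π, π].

x' = 9.0000 + 9.2000·cos(-1.6659)·0.25 = 8.7816
y' = 18.2000 + 9.2000·sin(-1.6659)·0.25 = 15.9104
θ' = -1.6659 + (9.2000/1.6)·tan(0.09)·0.25 = -1.5362
v' = 9.2000 + 3.0000·0.25 = 9.9500

(8.7816, 15.9104, -1.5362, 9.9500)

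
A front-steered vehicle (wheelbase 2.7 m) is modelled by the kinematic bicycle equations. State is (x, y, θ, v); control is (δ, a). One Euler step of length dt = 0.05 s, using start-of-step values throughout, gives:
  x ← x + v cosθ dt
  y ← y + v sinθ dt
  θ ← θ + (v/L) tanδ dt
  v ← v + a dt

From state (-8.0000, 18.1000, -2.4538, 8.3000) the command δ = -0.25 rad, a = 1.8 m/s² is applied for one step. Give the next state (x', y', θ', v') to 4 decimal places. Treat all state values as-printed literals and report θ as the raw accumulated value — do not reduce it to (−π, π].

x' = -8.0000 + 8.3000·cos(-2.4538)·0.05 = -8.3206
y' = 18.1000 + 8.3000·sin(-2.4538)·0.05 = 17.8365
θ' = -2.4538 + (8.3000/2.7)·tan(-0.25)·0.05 = -2.4930
v' = 8.3000 + 1.8000·0.05 = 8.3900

(-8.3206, 17.8365, -2.4930, 8.3900)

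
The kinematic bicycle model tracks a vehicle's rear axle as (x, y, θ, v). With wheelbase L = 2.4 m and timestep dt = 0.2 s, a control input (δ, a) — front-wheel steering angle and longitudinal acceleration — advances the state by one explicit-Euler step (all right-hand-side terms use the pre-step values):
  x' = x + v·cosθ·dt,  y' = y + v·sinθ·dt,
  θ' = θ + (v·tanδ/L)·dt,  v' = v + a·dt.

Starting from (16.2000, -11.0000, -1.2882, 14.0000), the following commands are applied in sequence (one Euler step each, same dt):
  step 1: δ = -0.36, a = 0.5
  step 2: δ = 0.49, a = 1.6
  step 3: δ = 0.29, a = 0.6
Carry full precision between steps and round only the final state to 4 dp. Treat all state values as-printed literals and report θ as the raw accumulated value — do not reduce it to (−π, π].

(17.8478, -19.0455, -0.7420, 14.5400)

after step 1 (δ=-0.36, a=0.5): (16.980780, -13.688937, -1.727337, 14.100000)
after step 2 (δ=0.49, a=1.6): (16.541137, -16.474456, -1.100606, 14.420000)
after step 3 (δ=0.29, a=0.6): (17.847751, -19.045490, -0.742013, 14.540000)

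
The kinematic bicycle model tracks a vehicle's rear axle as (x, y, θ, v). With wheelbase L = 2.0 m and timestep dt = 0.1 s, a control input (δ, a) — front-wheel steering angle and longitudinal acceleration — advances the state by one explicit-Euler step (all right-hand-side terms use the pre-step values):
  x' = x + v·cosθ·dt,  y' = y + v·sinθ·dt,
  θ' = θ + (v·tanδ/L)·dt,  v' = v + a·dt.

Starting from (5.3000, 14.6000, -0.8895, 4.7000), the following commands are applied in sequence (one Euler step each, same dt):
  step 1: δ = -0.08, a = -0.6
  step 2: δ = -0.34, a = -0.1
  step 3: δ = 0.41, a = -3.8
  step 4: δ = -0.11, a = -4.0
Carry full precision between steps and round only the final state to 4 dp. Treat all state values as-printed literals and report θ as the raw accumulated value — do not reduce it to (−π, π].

(6.4028, 13.1517, -0.9133, 3.8500)

after step 1 (δ=-0.08, a=-0.6): (5.596006, 14.234924, -0.908340, 4.640000)
after step 2 (δ=-0.34, a=-0.1): (5.881392, 13.869068, -0.990407, 4.630000)
after step 3 (δ=0.41, a=-3.8): (6.135278, 13.481884, -0.889790, 4.250000)
after step 4 (δ=-0.11, a=-4.0): (6.402847, 13.151685, -0.913260, 3.850000)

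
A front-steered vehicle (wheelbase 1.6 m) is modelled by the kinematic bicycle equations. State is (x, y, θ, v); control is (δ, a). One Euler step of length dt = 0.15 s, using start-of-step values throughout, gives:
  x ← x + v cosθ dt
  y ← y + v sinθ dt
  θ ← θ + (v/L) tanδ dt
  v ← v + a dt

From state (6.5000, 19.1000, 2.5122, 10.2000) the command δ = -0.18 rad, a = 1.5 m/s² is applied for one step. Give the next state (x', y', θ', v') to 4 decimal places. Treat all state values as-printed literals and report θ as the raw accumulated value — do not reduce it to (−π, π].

x' = 6.5000 + 10.2000·cos(2.5122)·0.15 = 5.2632
y' = 19.1000 + 10.2000·sin(2.5122)·0.15 = 20.0006
θ' = 2.5122 + (10.2000/1.6)·tan(-0.18)·0.15 = 2.3382
v' = 10.2000 + 1.5000·0.15 = 10.4250

(5.2632, 20.0006, 2.3382, 10.4250)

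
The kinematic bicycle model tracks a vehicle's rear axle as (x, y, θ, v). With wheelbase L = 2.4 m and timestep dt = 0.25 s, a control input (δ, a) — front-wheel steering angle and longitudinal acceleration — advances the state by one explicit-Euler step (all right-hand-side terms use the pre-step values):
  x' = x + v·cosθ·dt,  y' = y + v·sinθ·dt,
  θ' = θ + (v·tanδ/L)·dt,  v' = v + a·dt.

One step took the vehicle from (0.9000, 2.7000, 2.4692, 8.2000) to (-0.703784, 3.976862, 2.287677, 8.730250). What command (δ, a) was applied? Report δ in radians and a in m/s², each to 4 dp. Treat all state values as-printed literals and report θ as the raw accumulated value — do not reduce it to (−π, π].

δ = -0.2094, a = 2.1210

a = (v'−v)/dt = (0.530250)/0.25 = 2.1210
Δθ = θ'−θ = -0.181523;  (v·dt/L) = 8.2000·0.25/2.4 = 0.854167
tan δ = Δθ·L/(v·dt) = -0.212515  →  δ = -0.2094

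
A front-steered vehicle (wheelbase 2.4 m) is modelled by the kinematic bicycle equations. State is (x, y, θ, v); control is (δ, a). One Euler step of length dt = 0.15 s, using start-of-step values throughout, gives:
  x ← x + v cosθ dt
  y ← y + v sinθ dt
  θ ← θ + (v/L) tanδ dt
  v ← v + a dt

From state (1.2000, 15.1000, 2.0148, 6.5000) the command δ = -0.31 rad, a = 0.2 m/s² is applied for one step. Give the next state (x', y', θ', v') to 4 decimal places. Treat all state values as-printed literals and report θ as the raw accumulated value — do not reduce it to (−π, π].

x' = 1.2000 + 6.5000·cos(2.0148)·0.15 = 0.7812
y' = 15.1000 + 6.5000·sin(2.0148)·0.15 = 15.9805
θ' = 2.0148 + (6.5000/2.4)·tan(-0.31)·0.15 = 1.8847
v' = 6.5000 + 0.2000·0.15 = 6.5300

(0.7812, 15.9805, 1.8847, 6.5300)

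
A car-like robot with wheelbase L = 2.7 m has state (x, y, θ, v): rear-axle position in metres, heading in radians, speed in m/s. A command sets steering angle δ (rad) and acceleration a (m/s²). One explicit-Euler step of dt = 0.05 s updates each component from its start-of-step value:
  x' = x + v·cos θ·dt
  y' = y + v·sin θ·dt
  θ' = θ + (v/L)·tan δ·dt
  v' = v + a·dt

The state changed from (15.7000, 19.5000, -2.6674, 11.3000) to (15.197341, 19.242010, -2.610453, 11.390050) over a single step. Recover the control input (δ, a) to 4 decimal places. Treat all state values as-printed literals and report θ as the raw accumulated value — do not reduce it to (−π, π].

δ = 0.2657, a = 1.8010

a = (v'−v)/dt = (0.090050)/0.05 = 1.8010
Δθ = θ'−θ = 0.056947;  (v·dt/L) = 11.3000·0.05/2.7 = 0.209259
tan δ = Δθ·L/(v·dt) = 0.272136  →  δ = 0.2657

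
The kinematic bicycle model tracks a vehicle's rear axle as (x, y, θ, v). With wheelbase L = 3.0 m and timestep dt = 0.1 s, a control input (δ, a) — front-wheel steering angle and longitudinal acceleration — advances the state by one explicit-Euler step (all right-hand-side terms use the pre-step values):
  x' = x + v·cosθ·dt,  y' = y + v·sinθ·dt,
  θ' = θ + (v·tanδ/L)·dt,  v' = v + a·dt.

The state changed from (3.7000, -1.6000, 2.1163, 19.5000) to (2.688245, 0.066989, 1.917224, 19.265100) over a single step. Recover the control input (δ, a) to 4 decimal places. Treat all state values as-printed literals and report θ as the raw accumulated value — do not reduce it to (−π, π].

a = (v'−v)/dt = (-0.234900)/0.1 = -2.3490
Δθ = θ'−θ = -0.199076;  (v·dt/L) = 19.5000·0.1/3.0 = 0.650000
tan δ = Δθ·L/(v·dt) = -0.306271  →  δ = -0.2972

δ = -0.2972, a = -2.3490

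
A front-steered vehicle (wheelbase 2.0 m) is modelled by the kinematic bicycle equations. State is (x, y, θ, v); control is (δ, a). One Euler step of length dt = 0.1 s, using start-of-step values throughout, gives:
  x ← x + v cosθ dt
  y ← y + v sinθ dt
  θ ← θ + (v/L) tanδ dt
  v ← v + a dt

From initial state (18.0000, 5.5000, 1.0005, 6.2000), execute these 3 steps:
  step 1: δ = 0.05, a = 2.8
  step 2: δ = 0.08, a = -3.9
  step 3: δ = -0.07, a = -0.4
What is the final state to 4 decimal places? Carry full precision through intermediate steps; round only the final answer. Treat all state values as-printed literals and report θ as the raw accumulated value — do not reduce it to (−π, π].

after step 1 (δ=0.05, a=2.8): (18.334727, 6.021879, 1.016013, 6.480000)
after step 2 (δ=0.08, a=-3.9): (18.676066, 6.572689, 1.041988, 6.090000)
after step 3 (δ=-0.07, a=-0.4): (18.983310, 7.098505, 1.020638, 6.050000)

(18.9833, 7.0985, 1.0206, 6.0500)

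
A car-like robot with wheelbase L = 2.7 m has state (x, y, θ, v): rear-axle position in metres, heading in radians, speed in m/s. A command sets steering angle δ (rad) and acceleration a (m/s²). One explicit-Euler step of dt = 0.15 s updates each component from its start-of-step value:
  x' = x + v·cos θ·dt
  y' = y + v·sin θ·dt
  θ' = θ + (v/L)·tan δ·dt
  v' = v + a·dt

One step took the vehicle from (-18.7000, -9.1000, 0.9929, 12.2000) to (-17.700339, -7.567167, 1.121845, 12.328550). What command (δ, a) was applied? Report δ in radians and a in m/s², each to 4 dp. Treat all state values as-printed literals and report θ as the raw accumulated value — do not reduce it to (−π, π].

δ = 0.1880, a = 0.8570

a = (v'−v)/dt = (0.128550)/0.15 = 0.8570
Δθ = θ'−θ = 0.128945;  (v·dt/L) = 12.2000·0.15/2.7 = 0.677778
tan δ = Δθ·L/(v·dt) = 0.190247  →  δ = 0.1880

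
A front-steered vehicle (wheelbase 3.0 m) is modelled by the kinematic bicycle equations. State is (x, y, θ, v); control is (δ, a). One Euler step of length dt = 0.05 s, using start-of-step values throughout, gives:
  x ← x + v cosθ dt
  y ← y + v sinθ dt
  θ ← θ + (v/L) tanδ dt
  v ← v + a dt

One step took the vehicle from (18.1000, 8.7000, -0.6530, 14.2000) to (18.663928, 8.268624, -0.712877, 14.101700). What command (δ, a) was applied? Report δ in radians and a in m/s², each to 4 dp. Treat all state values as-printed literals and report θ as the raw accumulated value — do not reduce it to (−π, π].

a = (v'−v)/dt = (-0.098300)/0.05 = -1.9660
Δθ = θ'−θ = -0.059877;  (v·dt/L) = 14.2000·0.05/3.0 = 0.236667
tan δ = Δθ·L/(v·dt) = -0.253001  →  δ = -0.2478

δ = -0.2478, a = -1.9660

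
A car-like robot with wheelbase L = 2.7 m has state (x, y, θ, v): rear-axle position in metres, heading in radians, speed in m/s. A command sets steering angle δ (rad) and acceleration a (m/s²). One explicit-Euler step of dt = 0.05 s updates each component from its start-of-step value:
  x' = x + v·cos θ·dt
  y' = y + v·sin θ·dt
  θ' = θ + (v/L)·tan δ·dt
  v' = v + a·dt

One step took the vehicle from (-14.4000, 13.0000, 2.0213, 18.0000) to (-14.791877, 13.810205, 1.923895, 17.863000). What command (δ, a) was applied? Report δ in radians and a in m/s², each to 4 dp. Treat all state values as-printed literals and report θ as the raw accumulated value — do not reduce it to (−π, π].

δ = -0.2843, a = -2.7400

a = (v'−v)/dt = (-0.137000)/0.05 = -2.7400
Δθ = θ'−θ = -0.097405;  (v·dt/L) = 18.0000·0.05/2.7 = 0.333333
tan δ = Δθ·L/(v·dt) = -0.292215  →  δ = -0.2843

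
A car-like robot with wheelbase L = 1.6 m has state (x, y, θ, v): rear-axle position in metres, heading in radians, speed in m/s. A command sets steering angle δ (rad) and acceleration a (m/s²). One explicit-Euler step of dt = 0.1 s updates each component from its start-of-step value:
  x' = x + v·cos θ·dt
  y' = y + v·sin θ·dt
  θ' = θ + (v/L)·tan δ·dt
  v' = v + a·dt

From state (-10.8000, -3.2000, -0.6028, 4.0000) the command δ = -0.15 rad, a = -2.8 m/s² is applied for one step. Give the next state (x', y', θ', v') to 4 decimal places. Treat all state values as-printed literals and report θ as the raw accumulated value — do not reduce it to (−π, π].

x' = -10.8000 + 4.0000·cos(-0.6028)·0.1 = -10.4705
y' = -3.2000 + 4.0000·sin(-0.6028)·0.1 = -3.4268
θ' = -0.6028 + (4.0000/1.6)·tan(-0.15)·0.1 = -0.6406
v' = 4.0000 − 2.8000·0.1 = 3.7200

(-10.4705, -3.4268, -0.6406, 3.7200)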